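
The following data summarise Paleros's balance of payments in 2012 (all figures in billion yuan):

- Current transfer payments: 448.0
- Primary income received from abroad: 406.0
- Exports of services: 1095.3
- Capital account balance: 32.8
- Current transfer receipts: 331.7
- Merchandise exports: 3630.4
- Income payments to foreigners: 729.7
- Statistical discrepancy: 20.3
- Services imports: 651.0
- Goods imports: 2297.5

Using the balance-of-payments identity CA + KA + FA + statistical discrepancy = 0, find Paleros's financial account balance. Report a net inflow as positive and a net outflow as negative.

Goods balance = 3630.4 - 2297.5 = 1332.9
Services balance = 1095.3 - 651.0 = 444.3
Trade balance (goods + services) = 1332.9 + 444.3 = 1777.2
Net primary income = 406.0 - 729.7 = -323.7
Net secondary income = 331.7 - 448.0 = -116.3
Current account = 1777.2 + (-323.7) + (-116.3) = 1337.2
Financial account = -(1337.2 + 32.8 + 20.3) = -1390.3

-1390.3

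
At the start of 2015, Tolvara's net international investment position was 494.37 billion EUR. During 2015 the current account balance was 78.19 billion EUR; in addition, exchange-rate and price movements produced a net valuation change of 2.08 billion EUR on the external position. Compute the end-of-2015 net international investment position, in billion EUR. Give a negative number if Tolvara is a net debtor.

574.64

Change in NIIP = current account + net valuation change = 78.19 + 2.08 = 80.27
End-of-year NIIP = 494.37 + 80.27 = 574.64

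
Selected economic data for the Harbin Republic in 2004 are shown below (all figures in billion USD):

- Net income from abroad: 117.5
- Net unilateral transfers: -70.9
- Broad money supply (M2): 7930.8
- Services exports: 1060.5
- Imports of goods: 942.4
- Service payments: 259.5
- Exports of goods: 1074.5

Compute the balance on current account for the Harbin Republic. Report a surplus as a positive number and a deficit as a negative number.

979.7

Goods balance = 1074.5 - 942.4 = 132.1
Services balance = 1060.5 - 259.5 = 801.0
Trade balance (goods + services) = 132.1 + 801.0 = 933.1
Net primary income = 117.5
Net secondary income = -70.9
Current account = 933.1 + 117.5 + (-70.9) = 979.7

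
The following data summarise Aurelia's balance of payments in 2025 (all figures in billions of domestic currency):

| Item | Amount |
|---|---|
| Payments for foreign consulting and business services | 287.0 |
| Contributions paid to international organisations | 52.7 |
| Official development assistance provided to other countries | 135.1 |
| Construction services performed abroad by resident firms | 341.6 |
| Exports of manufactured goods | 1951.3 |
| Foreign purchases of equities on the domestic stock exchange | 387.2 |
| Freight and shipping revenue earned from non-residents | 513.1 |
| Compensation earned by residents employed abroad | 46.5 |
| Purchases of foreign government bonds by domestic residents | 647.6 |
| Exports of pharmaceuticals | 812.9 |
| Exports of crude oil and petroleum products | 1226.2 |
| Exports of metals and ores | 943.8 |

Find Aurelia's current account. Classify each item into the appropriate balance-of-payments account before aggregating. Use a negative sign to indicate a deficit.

5360.6

Goods: 812.9 + 943.8 + 1226.2 + 1951.3 = 4934.2
Services: -287.0 + 513.1 + 341.6 = 567.7
Primary income: 46.5
Secondary income: -52.7 - 135.1 = -187.8
Current account = 4934.2 + 567.7 + 46.5 + (-187.8) = 5360.6
(Excluded from the current account — financial account: foreign purchases of equities on the domestic stock exchange 387.2, purchases of foreign government bonds by domestic residents 647.6.)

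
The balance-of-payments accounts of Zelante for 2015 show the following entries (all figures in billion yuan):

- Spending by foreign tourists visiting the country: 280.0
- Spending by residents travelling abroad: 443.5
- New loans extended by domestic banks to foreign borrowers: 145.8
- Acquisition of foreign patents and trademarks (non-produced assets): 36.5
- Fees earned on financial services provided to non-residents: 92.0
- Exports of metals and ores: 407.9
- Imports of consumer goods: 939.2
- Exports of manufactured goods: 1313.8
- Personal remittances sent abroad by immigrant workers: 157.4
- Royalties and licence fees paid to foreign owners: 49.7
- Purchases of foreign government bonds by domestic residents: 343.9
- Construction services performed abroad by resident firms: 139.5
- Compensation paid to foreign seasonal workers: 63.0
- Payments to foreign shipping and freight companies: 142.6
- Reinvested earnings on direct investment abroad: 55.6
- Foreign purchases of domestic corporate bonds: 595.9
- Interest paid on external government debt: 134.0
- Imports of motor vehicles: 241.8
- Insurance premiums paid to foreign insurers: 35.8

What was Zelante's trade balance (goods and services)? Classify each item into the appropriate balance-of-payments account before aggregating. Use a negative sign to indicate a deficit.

380.6

Goods: -241.8 - 939.2 + 1313.8 + 407.9 = 540.7
Services: -35.8 - 49.7 - 443.5 - 142.6 + 280.0 + 139.5 + 92.0 = -160.1
Trade balance = 540.7 + (-160.1) = 380.6
(Excluded from the trade balance — financial account: new loans extended by domestic banks to foreign borrowers 145.8, purchases of foreign government bonds by domestic residents 343.9, foreign purchases of domestic corporate bonds 595.9; capital account: acquisition of foreign patents and trademarks (non-produced assets) 36.5; secondary income: personal remittances sent abroad by immigrant workers 157.4; primary income: compensation paid to foreign seasonal workers 63.0, reinvested earnings on direct investment abroad 55.6, interest paid on external government debt 134.0.)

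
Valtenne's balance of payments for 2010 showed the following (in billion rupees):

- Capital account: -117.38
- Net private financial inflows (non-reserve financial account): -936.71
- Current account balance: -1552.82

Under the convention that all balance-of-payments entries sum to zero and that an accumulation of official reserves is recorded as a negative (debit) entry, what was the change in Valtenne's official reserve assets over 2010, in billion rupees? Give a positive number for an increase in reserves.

Official reserve transactions balance = -((-1552.82) + (-117.38) + (-936.71)) = 2606.91
An accumulation of reserves is recorded as a debit (negative entry), so the change in the stock of reserves is the negative of that balance.
Change in official reserves = -(2606.91) = -2606.91

-2606.91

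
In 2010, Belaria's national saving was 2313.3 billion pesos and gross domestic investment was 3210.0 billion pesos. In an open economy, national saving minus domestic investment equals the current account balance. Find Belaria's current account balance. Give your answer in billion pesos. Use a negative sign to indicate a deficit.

CA = S - I = 2313.3 - 3210.0 = -896.7

-896.7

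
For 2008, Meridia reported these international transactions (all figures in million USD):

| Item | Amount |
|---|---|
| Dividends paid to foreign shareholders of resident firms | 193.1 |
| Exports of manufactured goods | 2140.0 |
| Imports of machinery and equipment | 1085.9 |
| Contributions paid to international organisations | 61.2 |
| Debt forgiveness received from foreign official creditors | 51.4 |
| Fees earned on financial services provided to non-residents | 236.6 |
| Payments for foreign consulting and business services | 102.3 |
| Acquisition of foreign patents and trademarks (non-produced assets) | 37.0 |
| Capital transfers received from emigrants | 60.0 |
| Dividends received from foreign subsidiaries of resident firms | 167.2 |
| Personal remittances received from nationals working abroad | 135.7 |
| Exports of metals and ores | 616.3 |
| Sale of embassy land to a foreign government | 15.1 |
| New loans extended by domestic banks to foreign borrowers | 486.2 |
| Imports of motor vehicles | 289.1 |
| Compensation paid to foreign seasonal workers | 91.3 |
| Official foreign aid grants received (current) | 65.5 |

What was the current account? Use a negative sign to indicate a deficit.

Goods: -289.1 - 1085.9 + 2140.0 + 616.3 = 1381.3
Services: 236.6 - 102.3 = 134.3
Primary income: 167.2 - 91.3 - 193.1 = -117.2
Secondary income: 65.5 - 61.2 + 135.7 = 140.0
Current account = 1381.3 + 134.3 + (-117.2) + 140.0 = 1538.4
(Excluded from the current account — capital account: debt forgiveness received from foreign official creditors 51.4, acquisition of foreign patents and trademarks (non-produced assets) 37.0, capital transfers received from emigrants 60.0, sale of embassy land to a foreign government 15.1; financial account: new loans extended by domestic banks to foreign borrowers 486.2.)

1538.4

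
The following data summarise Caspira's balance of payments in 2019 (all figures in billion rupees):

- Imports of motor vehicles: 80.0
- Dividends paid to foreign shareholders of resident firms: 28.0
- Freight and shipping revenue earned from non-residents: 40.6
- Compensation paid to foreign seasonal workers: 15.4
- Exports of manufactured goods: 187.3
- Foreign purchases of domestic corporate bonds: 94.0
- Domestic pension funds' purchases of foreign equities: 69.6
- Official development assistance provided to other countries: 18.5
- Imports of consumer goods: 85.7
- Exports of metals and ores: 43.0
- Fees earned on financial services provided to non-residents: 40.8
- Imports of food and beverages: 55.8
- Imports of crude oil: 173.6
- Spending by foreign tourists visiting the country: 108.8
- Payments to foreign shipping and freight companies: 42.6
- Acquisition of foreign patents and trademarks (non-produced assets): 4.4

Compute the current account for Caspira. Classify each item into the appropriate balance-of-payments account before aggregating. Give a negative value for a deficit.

-79.1

Goods: 187.3 - 173.6 - 80.0 - 85.7 - 55.8 + 43.0 = -164.8
Services: 40.6 - 42.6 + 108.8 + 40.8 = 147.6
Primary income: -15.4 - 28.0 = -43.4
Secondary income: -18.5
Current account = (-164.8) + 147.6 + (-43.4) + (-18.5) = -79.1
(Excluded from the current account — financial account: foreign purchases of domestic corporate bonds 94.0, domestic pension funds' purchases of foreign equities 69.6; capital account: acquisition of foreign patents and trademarks (non-produced assets) 4.4.)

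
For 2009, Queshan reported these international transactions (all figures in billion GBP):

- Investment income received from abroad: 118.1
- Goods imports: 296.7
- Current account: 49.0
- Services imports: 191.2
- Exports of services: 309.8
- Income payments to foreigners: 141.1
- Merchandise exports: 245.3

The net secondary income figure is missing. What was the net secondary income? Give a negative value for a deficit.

4.8

Current account = goods balance + services balance + net primary income + net secondary income
Sum of the known components = 44.2
Net secondary income = CA - (known components) = 49.0 - 44.2 = 4.8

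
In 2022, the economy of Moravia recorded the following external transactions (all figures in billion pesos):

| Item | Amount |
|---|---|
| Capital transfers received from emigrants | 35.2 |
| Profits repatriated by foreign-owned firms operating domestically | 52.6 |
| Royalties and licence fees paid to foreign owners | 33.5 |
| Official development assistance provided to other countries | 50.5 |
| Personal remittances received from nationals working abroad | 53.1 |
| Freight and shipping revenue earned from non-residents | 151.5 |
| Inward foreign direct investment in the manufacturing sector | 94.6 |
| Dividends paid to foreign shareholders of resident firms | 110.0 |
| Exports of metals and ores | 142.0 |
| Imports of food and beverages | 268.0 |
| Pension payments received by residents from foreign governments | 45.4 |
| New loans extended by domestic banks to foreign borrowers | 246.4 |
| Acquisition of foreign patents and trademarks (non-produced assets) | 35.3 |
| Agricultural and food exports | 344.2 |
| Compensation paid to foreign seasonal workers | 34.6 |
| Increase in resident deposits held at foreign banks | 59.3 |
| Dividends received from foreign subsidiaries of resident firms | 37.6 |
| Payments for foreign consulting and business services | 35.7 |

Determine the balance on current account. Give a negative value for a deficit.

188.9

Goods: -268.0 + 344.2 + 142.0 = 218.2
Services: -35.7 + 151.5 - 33.5 = 82.3
Primary income: -110.0 - 52.6 + 37.6 - 34.6 = -159.6
Secondary income: 53.1 - 50.5 + 45.4 = 48.0
Current account = 218.2 + 82.3 + (-159.6) + 48.0 = 188.9
(Excluded from the current account — capital account: capital transfers received from emigrants 35.2, acquisition of foreign patents and trademarks (non-produced assets) 35.3; financial account: inward foreign direct investment in the manufacturing sector 94.6, new loans extended by domestic banks to foreign borrowers 246.4, increase in resident deposits held at foreign banks 59.3.)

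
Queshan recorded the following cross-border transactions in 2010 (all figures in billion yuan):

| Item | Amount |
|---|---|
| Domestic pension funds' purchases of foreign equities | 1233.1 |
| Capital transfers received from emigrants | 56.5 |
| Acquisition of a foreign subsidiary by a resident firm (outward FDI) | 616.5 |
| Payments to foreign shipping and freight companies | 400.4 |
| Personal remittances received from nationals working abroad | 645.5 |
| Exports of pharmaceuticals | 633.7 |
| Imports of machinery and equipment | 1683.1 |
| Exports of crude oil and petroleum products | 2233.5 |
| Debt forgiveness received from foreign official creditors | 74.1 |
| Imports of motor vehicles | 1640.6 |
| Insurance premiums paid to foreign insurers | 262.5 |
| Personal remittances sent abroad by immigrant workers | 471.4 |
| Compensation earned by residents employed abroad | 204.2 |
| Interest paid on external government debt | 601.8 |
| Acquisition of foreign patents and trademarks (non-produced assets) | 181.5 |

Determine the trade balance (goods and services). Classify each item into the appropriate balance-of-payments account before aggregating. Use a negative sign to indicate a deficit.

Goods: 633.7 - 1683.1 - 1640.6 + 2233.5 = -456.5
Services: -400.4 - 262.5 = -662.9
Trade balance = -456.5 + (-662.9) = -1119.4
(Excluded from the trade balance — financial account: domestic pension funds' purchases of foreign equities 1233.1, acquisition of a foreign subsidiary by a resident firm (outward FDI) 616.5; capital account: capital transfers received from emigrants 56.5, debt forgiveness received from foreign official creditors 74.1, acquisition of foreign patents and trademarks (non-produced assets) 181.5; secondary income: personal remittances received from nationals working abroad 645.5, personal remittances sent abroad by immigrant workers 471.4; primary income: compensation earned by residents employed abroad 204.2, interest paid on external government debt 601.8.)

-1119.4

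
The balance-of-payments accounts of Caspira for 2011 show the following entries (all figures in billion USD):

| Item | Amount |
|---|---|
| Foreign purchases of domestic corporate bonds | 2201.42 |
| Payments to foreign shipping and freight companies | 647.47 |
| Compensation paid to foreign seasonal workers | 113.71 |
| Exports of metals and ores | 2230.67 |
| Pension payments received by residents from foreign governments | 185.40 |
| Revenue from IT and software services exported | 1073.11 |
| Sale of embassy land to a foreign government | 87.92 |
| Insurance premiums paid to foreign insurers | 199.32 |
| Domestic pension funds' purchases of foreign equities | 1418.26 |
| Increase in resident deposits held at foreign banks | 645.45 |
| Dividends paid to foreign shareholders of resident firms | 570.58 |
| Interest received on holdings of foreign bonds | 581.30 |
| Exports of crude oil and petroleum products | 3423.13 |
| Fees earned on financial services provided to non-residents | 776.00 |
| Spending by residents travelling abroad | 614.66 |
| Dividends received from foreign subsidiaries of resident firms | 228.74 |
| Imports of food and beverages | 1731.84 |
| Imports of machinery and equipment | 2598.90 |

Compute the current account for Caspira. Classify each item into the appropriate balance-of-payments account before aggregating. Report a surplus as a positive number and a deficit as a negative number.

Goods: -2598.90 + 3423.13 + 2230.67 - 1731.84 = 1323.06
Services: 1073.11 - 614.66 - 647.47 + 776.00 - 199.32 = 387.66
Primary income: -113.71 + 581.30 + 228.74 - 570.58 = 125.75
Secondary income: 185.40
Current account = 1323.06 + 387.66 + 125.75 + 185.40 = 2021.87
(Excluded from the current account — financial account: foreign purchases of domestic corporate bonds 2201.42, domestic pension funds' purchases of foreign equities 1418.26, increase in resident deposits held at foreign banks 645.45; capital account: sale of embassy land to a foreign government 87.92.)

2021.87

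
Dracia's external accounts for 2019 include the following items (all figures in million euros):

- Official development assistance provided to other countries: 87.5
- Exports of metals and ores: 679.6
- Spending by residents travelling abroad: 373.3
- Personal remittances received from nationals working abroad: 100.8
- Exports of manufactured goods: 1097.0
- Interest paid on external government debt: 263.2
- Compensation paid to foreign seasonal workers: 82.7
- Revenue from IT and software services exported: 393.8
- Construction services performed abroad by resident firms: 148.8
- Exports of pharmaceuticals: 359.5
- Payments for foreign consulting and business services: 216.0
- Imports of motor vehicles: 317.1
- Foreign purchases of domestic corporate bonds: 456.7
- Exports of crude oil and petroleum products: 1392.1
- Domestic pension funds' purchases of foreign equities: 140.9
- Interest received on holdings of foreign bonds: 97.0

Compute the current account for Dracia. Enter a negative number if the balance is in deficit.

2928.8

Goods: -317.1 + 359.5 + 1097.0 + 1392.1 + 679.6 = 3211.1
Services: -216.0 - 373.3 + 393.8 + 148.8 = -46.7
Primary income: 97.0 - 263.2 - 82.7 = -248.9
Secondary income: -87.5 + 100.8 = 13.3
Current account = 3211.1 + (-46.7) + (-248.9) + 13.3 = 2928.8
(Excluded from the current account — financial account: foreign purchases of domestic corporate bonds 456.7, domestic pension funds' purchases of foreign equities 140.9.)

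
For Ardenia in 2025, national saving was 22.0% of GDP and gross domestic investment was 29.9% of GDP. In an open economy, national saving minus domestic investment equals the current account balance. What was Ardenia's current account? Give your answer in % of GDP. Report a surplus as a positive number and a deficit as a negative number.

-7.9

S - I = CA (net lending to the rest of the world).
CA = S - I = 22.0 - 29.9 = -7.9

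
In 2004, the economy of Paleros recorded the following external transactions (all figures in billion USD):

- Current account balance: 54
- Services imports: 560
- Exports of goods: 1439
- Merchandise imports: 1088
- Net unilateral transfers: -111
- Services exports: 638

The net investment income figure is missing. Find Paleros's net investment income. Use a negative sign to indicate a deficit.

Current account = goods balance + services balance + net primary income + net secondary income
Sum of the known components = 318
Net investment income = CA - (known components) = 54 - 318 = -264

-264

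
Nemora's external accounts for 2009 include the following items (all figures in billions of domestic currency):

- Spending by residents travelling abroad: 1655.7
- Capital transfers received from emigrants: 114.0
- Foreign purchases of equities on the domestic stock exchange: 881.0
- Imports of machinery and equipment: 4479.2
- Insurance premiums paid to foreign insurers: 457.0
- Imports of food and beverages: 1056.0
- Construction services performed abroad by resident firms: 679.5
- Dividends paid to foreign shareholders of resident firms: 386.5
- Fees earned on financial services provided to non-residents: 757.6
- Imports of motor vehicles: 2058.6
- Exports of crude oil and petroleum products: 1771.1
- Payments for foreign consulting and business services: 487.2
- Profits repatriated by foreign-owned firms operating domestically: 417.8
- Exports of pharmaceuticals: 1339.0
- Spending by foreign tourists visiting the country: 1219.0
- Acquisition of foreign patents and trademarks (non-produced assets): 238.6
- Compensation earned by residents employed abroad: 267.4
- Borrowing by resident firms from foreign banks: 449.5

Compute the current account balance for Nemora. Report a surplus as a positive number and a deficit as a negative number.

Goods: -1056.0 - 4479.2 + 1771.1 - 2058.6 + 1339.0 = -4483.7
Services: -1655.7 - 457.0 - 487.2 + 757.6 + 679.5 + 1219.0 = 56.2
Primary income: -417.8 + 267.4 - 386.5 = -536.9
Current account = (-4483.7) + 56.2 + (-536.9) = -4964.4
(Excluded from the current account — capital account: capital transfers received from emigrants 114.0, acquisition of foreign patents and trademarks (non-produced assets) 238.6; financial account: foreign purchases of equities on the domestic stock exchange 881.0, borrowing by resident firms from foreign banks 449.5.)

-4964.4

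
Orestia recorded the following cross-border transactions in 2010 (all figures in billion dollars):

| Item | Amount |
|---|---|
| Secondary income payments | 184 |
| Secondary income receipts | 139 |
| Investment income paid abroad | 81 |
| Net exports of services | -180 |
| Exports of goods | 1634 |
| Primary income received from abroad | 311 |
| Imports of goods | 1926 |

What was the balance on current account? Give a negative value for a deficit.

Goods balance = 1634 - 1926 = -292
Services balance = -180
Trade balance (goods + services) = -292 + (-180) = -472
Net primary income = 311 - 81 = 230
Net secondary income = 139 - 184 = -45
Current account = -472 + 230 + (-45) = -287

-287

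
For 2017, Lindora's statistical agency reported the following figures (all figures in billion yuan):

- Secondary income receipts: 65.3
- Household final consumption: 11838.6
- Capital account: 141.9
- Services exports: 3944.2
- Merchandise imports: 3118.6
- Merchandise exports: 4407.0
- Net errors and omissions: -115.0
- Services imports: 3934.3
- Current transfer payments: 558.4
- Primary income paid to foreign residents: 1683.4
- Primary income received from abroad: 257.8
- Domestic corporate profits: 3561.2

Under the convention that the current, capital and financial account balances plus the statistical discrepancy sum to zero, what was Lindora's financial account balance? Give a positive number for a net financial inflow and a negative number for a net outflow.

593.5

Goods balance = 4407.0 - 3118.6 = 1288.4
Services balance = 3944.2 - 3934.3 = 9.9
Trade balance (goods + services) = 1288.4 + 9.9 = 1298.3
Net primary income = 257.8 - 1683.4 = -1425.6
Net secondary income = 65.3 - 558.4 = -493.1
Current account = 1298.3 + (-1425.6) + (-493.1) = -620.4
Financial account = -(-620.4 + 141.9 + (-115.0)) = 593.5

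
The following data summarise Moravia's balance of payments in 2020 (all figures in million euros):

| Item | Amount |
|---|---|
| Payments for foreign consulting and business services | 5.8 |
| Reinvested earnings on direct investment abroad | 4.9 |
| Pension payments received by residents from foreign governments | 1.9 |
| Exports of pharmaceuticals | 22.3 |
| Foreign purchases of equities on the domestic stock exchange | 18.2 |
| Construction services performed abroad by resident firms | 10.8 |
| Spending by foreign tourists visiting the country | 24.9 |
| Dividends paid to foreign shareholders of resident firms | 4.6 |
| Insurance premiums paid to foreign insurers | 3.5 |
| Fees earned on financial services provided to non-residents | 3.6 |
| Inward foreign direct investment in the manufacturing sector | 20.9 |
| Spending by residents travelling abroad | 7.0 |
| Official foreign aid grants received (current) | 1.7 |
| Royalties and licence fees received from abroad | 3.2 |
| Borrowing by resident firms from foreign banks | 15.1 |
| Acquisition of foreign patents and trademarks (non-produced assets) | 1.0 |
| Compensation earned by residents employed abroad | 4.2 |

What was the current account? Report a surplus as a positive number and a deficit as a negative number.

Goods: 22.3
Services: -5.8 - 3.5 + 24.9 - 7.0 + 3.2 + 10.8 + 3.6 = 26.2
Primary income: 4.2 + 4.9 - 4.6 = 4.5
Secondary income: 1.7 + 1.9 = 3.6
Current account = 22.3 + 26.2 + 4.5 + 3.6 = 56.6
(Excluded from the current account — financial account: foreign purchases of equities on the domestic stock exchange 18.2, inward foreign direct investment in the manufacturing sector 20.9, borrowing by resident firms from foreign banks 15.1; capital account: acquisition of foreign patents and trademarks (non-produced assets) 1.0.)

56.6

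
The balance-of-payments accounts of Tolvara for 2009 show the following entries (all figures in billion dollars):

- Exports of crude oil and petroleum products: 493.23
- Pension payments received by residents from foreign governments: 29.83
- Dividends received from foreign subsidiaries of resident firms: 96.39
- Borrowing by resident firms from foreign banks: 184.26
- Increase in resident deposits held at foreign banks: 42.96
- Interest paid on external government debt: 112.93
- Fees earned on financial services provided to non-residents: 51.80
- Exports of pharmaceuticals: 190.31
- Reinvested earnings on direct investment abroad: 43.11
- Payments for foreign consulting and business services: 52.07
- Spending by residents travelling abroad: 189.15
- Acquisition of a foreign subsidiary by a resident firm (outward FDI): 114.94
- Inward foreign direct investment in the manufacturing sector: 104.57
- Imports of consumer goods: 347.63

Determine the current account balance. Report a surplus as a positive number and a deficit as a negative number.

202.89

Goods: -347.63 + 493.23 + 190.31 = 335.91
Services: 51.80 - 52.07 - 189.15 = -189.42
Primary income: -112.93 + 43.11 + 96.39 = 26.57
Secondary income: 29.83
Current account = 335.91 + (-189.42) + 26.57 + 29.83 = 202.89
(Excluded from the current account — financial account: borrowing by resident firms from foreign banks 184.26, increase in resident deposits held at foreign banks 42.96, acquisition of a foreign subsidiary by a resident firm (outward FDI) 114.94, inward foreign direct investment in the manufacturing sector 104.57.)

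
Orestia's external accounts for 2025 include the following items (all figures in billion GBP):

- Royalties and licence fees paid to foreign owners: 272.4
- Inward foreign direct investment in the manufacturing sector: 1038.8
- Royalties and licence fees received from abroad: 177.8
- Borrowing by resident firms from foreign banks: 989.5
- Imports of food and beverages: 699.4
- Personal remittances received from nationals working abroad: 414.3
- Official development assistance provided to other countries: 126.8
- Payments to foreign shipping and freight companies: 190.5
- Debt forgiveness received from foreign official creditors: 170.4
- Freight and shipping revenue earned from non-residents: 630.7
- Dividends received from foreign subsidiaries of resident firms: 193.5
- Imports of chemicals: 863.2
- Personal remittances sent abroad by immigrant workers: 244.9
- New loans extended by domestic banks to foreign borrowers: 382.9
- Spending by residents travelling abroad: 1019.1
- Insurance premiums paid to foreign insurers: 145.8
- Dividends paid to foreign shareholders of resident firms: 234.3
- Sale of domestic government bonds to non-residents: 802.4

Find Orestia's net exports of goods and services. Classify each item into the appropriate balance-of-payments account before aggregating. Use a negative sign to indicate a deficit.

Goods: -863.2 - 699.4 = -1562.6
Services: 177.8 - 1019.1 - 272.4 - 145.8 + 630.7 - 190.5 = -819.3
Trade balance = -1562.6 + (-819.3) = -2381.9
(Excluded from the trade balance — financial account: inward foreign direct investment in the manufacturing sector 1038.8, borrowing by resident firms from foreign banks 989.5, new loans extended by domestic banks to foreign borrowers 382.9, sale of domestic government bonds to non-residents 802.4; secondary income: personal remittances received from nationals working abroad 414.3, official development assistance provided to other countries 126.8, personal remittances sent abroad by immigrant workers 244.9; capital account: debt forgiveness received from foreign official creditors 170.4; primary income: dividends received from foreign subsidiaries of resident firms 193.5, dividends paid to foreign shareholders of resident firms 234.3.)

-2381.9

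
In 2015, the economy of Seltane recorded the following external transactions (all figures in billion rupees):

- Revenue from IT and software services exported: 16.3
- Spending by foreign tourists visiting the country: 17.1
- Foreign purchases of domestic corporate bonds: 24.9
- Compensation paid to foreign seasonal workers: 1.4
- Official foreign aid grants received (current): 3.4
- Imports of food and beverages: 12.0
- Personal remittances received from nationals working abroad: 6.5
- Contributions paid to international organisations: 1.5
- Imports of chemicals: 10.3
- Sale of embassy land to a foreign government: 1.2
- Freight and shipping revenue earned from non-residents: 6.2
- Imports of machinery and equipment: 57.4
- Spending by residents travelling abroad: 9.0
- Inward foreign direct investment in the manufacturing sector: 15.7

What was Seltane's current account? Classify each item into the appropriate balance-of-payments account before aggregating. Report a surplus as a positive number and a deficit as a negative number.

-42.1

Goods: -10.3 - 57.4 - 12.0 = -79.7
Services: 16.3 + 6.2 + 17.1 - 9.0 = 30.6
Primary income: -1.4
Secondary income: 3.4 + 6.5 - 1.5 = 8.4
Current account = (-79.7) + 30.6 + (-1.4) + 8.4 = -42.1
(Excluded from the current account — financial account: foreign purchases of domestic corporate bonds 24.9, inward foreign direct investment in the manufacturing sector 15.7; capital account: sale of embassy land to a foreign government 1.2.)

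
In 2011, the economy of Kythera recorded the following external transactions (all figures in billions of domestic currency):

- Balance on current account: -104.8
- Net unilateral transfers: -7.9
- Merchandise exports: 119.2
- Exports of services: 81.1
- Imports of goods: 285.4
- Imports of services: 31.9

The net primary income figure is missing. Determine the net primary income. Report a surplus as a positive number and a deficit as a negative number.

Current account = goods balance + services balance + net primary income + net secondary income
Sum of the known components = -124.9
Net primary income = CA - (known components) = -104.8 - (-124.9) = 20.1

20.1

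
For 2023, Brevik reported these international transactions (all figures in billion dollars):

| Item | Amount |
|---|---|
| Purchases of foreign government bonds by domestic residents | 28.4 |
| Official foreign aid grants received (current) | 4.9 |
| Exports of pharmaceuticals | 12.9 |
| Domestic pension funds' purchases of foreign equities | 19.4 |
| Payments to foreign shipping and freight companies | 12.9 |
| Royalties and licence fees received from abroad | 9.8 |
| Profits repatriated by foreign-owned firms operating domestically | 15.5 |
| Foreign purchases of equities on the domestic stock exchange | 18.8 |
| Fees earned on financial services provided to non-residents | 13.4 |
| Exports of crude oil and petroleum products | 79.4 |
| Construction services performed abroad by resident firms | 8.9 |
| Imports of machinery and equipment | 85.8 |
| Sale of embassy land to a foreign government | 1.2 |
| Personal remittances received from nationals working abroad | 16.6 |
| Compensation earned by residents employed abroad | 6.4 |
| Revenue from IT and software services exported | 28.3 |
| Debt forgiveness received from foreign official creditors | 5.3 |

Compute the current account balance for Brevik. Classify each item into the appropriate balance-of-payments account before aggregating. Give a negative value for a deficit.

66.4

Goods: 79.4 + 12.9 - 85.8 = 6.5
Services: 9.8 + 13.4 - 12.9 + 28.3 + 8.9 = 47.5
Primary income: -15.5 + 6.4 = -9.1
Secondary income: 4.9 + 16.6 = 21.5
Current account = 6.5 + 47.5 + (-9.1) + 21.5 = 66.4
(Excluded from the current account — financial account: purchases of foreign government bonds by domestic residents 28.4, domestic pension funds' purchases of foreign equities 19.4, foreign purchases of equities on the domestic stock exchange 18.8; capital account: sale of embassy land to a foreign government 1.2, debt forgiveness received from foreign official creditors 5.3.)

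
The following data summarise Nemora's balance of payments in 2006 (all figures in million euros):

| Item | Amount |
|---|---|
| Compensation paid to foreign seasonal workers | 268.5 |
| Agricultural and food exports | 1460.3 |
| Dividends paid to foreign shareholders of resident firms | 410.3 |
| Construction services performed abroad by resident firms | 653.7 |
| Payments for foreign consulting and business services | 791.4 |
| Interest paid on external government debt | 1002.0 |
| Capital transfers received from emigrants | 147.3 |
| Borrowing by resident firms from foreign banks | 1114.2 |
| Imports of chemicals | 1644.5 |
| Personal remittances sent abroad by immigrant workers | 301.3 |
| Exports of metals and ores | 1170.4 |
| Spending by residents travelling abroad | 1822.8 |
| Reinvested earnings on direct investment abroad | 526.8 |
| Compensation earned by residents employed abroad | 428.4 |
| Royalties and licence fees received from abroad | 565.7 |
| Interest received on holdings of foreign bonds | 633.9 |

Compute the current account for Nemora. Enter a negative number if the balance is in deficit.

-801.6

Goods: -1644.5 + 1460.3 + 1170.4 = 986.2
Services: 565.7 - 1822.8 - 791.4 + 653.7 = -1394.8
Primary income: -1002.0 - 410.3 + 633.9 + 428.4 - 268.5 + 526.8 = -91.7
Secondary income: -301.3
Current account = 986.2 + (-1394.8) + (-91.7) + (-301.3) = -801.6
(Excluded from the current account — capital account: capital transfers received from emigrants 147.3; financial account: borrowing by resident firms from foreign banks 1114.2.)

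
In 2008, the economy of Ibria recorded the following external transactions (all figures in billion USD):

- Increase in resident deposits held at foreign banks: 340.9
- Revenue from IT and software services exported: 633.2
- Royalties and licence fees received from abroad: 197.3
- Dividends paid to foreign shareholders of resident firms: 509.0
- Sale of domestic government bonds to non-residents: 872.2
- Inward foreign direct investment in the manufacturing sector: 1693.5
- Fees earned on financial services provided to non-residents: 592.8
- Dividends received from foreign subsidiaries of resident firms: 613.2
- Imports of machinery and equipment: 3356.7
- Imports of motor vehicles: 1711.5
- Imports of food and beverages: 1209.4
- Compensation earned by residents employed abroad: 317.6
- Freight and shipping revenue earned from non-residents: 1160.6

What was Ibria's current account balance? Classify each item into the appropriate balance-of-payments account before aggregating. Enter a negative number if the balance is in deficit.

Goods: -3356.7 - 1711.5 - 1209.4 = -6277.6
Services: 1160.6 + 197.3 + 633.2 + 592.8 = 2583.9
Primary income: -509.0 + 613.2 + 317.6 = 421.8
Current account = (-6277.6) + 2583.9 + 421.8 = -3271.9
(Excluded from the current account — financial account: increase in resident deposits held at foreign banks 340.9, sale of domestic government bonds to non-residents 872.2, inward foreign direct investment in the manufacturing sector 1693.5.)

-3271.9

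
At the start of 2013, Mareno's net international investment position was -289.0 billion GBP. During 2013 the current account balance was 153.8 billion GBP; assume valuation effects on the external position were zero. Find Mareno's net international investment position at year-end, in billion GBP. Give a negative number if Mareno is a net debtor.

With no valuation effects, change in NIIP = current account = 153.8
End-of-year NIIP = -289.0 + 153.8 = -135.2

-135.2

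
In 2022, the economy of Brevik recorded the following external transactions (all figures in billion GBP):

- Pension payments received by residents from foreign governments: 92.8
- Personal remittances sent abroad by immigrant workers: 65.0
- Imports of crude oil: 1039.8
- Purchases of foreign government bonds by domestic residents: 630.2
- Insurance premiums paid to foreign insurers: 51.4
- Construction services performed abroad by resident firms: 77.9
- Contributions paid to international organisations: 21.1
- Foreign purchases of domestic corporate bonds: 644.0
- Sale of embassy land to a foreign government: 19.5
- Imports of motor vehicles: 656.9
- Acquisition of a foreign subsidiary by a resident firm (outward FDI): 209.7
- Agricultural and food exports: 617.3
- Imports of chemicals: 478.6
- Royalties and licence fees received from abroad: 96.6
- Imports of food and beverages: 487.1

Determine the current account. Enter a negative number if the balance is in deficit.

Goods: -656.9 + 617.3 - 478.6 - 487.1 - 1039.8 = -2045.1
Services: 77.9 + 96.6 - 51.4 = 123.1
Secondary income: 92.8 - 65.0 - 21.1 = 6.7
Current account = (-2045.1) + 123.1 + 6.7 = -1915.3
(Excluded from the current account — financial account: purchases of foreign government bonds by domestic residents 630.2, foreign purchases of domestic corporate bonds 644.0, acquisition of a foreign subsidiary by a resident firm (outward FDI) 209.7; capital account: sale of embassy land to a foreign government 19.5.)

-1915.3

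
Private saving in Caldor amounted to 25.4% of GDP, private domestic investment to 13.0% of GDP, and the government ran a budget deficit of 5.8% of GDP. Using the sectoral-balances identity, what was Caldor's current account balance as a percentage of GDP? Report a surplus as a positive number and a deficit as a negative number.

6.6

By the sectoral-balances identity, CA = (S_private - I) + (T - G).
Private balance = 25.4 - 13.0 = 12.4
Government balance (T - G) = -5.8
CA = 12.4 + (-5.8) = 6.6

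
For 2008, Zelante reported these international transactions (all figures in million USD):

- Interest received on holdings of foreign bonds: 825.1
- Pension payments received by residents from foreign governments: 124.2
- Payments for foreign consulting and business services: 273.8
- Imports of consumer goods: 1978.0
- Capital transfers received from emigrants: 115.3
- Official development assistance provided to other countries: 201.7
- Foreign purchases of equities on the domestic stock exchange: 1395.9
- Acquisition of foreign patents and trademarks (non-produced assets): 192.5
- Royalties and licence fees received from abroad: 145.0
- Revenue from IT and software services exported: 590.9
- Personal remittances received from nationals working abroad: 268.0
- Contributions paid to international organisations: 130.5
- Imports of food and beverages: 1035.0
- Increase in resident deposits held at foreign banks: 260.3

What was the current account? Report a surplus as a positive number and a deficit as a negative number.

-1665.8

Goods: -1035.0 - 1978.0 = -3013.0
Services: -273.8 + 145.0 + 590.9 = 462.1
Primary income: 825.1
Secondary income: -130.5 - 201.7 + 268.0 + 124.2 = 60.0
Current account = (-3013.0) + 462.1 + 825.1 + 60.0 = -1665.8
(Excluded from the current account — capital account: capital transfers received from emigrants 115.3, acquisition of foreign patents and trademarks (non-produced assets) 192.5; financial account: foreign purchases of equities on the domestic stock exchange 1395.9, increase in resident deposits held at foreign banks 260.3.)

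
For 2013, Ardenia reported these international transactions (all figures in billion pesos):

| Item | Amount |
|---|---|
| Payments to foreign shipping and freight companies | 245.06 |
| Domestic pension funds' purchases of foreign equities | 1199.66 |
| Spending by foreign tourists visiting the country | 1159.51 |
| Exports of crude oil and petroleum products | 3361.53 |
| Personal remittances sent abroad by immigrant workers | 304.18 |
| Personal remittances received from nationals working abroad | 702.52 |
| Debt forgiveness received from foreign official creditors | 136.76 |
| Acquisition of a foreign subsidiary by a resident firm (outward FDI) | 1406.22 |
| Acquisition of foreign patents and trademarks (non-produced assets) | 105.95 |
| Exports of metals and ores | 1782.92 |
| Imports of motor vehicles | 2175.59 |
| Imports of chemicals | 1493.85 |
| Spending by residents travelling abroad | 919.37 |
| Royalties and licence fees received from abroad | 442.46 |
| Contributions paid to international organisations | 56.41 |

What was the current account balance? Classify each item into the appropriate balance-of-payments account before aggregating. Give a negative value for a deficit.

Goods: 1782.92 + 3361.53 - 1493.85 - 2175.59 = 1475.01
Services: 442.46 - 919.37 + 1159.51 - 245.06 = 437.54
Secondary income: -304.18 + 702.52 - 56.41 = 341.93
Current account = 1475.01 + 437.54 + 341.93 = 2254.48
(Excluded from the current account — financial account: domestic pension funds' purchases of foreign equities 1199.66, acquisition of a foreign subsidiary by a resident firm (outward FDI) 1406.22; capital account: debt forgiveness received from foreign official creditors 136.76, acquisition of foreign patents and trademarks (non-produced assets) 105.95.)

2254.48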